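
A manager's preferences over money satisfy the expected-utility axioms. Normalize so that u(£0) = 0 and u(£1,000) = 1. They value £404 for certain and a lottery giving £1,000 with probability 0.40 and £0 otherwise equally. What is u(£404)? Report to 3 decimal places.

u(£404) equals the lottery's expected utility: 0.40·1 + 0.60·0 = 0.40.

0.400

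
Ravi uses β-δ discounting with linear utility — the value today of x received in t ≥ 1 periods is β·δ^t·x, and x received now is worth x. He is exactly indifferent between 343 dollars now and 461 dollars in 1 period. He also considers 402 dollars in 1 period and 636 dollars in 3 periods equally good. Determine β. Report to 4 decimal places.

β ≈ 0.9359

From the later pair, β·δ^1·402 = β·δ^3·636; dividing through, δ^2 = 402/636 = 0.63208, so δ = 0.79503.
Now use the now-vs-future pair: 343 = β·δ·461 gives β = 343/(0.79503·461) ≈ 0.9359.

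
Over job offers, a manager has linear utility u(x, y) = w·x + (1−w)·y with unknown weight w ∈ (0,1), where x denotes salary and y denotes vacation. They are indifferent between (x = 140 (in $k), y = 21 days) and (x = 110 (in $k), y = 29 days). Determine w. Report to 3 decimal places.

Indifference: w·140 + (1−w)·21 = w·110 + (1−w)·29.
Rearranging, 30·w − 8·(1−w) = 0.
Hence w = 8/(30+8) = 8/38 = 0.211.

w = 0.211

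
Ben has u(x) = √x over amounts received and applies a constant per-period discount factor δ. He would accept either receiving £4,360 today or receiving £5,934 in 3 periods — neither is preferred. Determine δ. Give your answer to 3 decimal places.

Equating discounted utilities: u(4360) = δ^3·u(5934) ⇒ δ^3 = u(4360)/u(5934).
With u(x) = √x: δ^3 = √4360/√5934 = √(4360/5934) = 0.85717.
So δ = 0.85717^(1/3) ≈ 0.950.

δ ≈ 0.950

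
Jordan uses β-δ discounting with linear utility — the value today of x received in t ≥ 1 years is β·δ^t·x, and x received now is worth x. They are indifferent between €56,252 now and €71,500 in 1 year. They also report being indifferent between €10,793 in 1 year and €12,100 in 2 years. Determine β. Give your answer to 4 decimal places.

β ≈ 0.8820

The second indifference involves only future payoffs, so β cancels: β·δ^1·10793 = β·δ^2·12100, giving δ = 10793/12100 = 0.89198.
The first indifference: 56252 = β·δ·71500, so β = 56252/(δ·71500) = 56252/(0.89198·71500) ≈ 0.8820.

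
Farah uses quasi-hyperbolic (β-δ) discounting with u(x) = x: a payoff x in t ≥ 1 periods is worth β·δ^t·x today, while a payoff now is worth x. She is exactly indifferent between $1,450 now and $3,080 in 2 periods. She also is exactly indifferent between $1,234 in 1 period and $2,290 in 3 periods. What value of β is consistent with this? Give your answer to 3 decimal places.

The second indifference involves only future payoffs, so β cancels: β·δ^1·1234 = β·δ^3·2290, giving δ^2 = 1234/2290 = 0.53886, so δ = 0.73407.
Substituting δ into 1450 = β·δ^2·3080: β = 1450/(1659.703) ≈ 0.874.

β ≈ 0.874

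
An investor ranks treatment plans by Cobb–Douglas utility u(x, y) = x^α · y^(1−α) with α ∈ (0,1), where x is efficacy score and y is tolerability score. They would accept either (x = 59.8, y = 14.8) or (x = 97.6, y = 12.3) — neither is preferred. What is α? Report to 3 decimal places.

The Cobb–Douglas utilities coincide, so 59.8^α·14.8^(1−α) = 97.6^α·12.3^(1−α).
Rearrange to (59.8/97.6)^α = (12.3/14.8)^(1−α) and take logs: α·-0.489872 = (1−α)·-0.185028.
So α/(1−α) = (-0.185028)/(-0.489872) = 0.377707, and α = 0.377707/1.377707 ≈ 0.274.

α ≈ 0.274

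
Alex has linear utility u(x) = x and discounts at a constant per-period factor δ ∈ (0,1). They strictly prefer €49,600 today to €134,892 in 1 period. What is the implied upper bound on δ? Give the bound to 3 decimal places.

δ < 0.368

The preference means 49600 > δ·134892.
Dividing through by 134892 gives δ < 0.36770.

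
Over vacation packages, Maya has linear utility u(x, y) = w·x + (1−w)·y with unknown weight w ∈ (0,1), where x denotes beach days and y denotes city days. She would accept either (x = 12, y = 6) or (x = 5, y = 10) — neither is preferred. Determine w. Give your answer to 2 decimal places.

w = 0.36

Indifference: w·12 + (1−w)·6 = w·5 + (1−w)·10.
Collecting terms: w·7 = (1−w)·4.
The marginal rate of substitution is 4/7, so w = 4/(7+4) = 0.36.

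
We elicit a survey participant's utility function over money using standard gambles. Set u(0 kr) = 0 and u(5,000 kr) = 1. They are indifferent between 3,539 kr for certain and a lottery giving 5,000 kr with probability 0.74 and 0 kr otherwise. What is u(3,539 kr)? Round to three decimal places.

The indifference gives u(3,539 kr) = 0.74·u(5,000 kr) + 0.26·u(0 kr) = 0.74·1 + 0.26·0 = 0.74.

0.740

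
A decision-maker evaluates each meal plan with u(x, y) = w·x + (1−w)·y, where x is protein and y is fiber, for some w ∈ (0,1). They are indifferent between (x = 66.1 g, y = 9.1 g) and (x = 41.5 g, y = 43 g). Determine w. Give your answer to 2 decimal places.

u(66.1,9.1) = u(41.5,43) means w·66.1 + (1−w)·9.1 = w·41.5 + (1−w)·43.
Collecting terms: w·24.6 = (1−w)·33.9.
So w/(1−w) = 33.9/24.6 = 1.3780, giving w = 33.9/(24.6+33.9) = 0.58.

w = 0.58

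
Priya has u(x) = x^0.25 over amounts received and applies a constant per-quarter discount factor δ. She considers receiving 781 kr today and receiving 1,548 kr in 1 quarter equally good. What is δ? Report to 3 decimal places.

δ ≈ 0.843

The payoff in 1 quarter is discounted by δ, so u(781) = δ·u(1548) and δ = u(781)/u(1548).
Since u(x) = x^0.25, δ = (781/1548)^0.25 = 0.50452^0.25 = 0.84279.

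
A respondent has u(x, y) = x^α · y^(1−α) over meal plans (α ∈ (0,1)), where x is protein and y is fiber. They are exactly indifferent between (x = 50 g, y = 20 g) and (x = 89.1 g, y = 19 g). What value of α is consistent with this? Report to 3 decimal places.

Indifference: 50^α · 20^(1−α) = 89.1^α · 19^(1−α).
Taking logs: α·ln 50 + (1−α)·ln 20 = α·ln 89.1 + (1−α)·ln 19, i.e. α·-0.577736 = (1−α)·-0.051293.
With A = -0.577736 and B = -0.051293: α·A = (1−α)·B, so α = B/(A+B) = -0.051293/-0.629029 ≈ 0.082.

α ≈ 0.082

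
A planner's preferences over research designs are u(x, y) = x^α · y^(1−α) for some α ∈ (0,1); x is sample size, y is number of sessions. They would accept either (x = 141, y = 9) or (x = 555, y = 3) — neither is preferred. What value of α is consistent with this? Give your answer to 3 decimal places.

The Cobb–Douglas utilities coincide, so 141^α·9^(1−α) = 555^α·3^(1−α).
Taking logs: α·ln 141 + (1−α)·ln 9 = α·ln 555 + (1−α)·ln 3, i.e. α·-1.370208 = (1−α)·-1.098612.
So α/(1−α) = (-1.098612)/(-1.370208) = 0.801785, and α = 0.801785/1.801785 ≈ 0.445.

α ≈ 0.445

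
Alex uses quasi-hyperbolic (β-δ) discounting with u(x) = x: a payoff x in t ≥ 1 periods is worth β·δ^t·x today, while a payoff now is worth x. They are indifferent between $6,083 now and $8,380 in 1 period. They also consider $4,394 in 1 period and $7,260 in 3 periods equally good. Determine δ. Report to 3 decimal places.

δ ≈ 0.778

Both payoffs in the second observation are in the future, so β drops out: δ^1·4394 = δ^3·7260 ⇒ δ^2 = 4394/7260 = 0.60523, so δ = 0.77797.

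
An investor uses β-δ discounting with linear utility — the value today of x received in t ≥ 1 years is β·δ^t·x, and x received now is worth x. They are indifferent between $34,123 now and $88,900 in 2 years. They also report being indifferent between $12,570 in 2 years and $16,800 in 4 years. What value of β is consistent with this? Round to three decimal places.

Both payoffs in the second observation are in the future, so β drops out: δ^2·12570 = δ^4·16800 ⇒ δ^2 = 12570/16800 = 0.74821, so δ = 0.86499.
Substituting δ into 34123 = β·δ^2·88900: β = 34123/(66516.250) ≈ 0.513.

β ≈ 0.513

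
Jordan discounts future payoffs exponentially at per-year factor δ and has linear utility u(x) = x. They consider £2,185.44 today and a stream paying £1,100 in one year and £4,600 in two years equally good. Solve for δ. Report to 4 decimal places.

Equating present values: 2185.44 = 1100δ + 4600δ².
That is, 4600δ² + 1100δ − 2185.44 = 0, a quadratic in δ.
δ = (−1100 + √(1100² + 4·4600·2185.44)) / (2·4600) = (−1100 + √41422096.00) / 9200 ≈ 0.5800.

δ ≈ 0.5800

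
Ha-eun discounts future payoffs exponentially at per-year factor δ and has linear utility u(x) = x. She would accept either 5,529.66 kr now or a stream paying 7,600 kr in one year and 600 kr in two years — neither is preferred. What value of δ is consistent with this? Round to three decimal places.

δ ≈ 0.690

Present value of the stream is 7600·δ + 600·δ². Indifference gives 7600δ + 600δ² = 5529.66.
So 600δ² + 7600δ − 5529.66 = 0.
δ = (−7600 + √(7600² + 4·600·5529.66)) / (2·600) = (−7600 + √71031184.00) / 1200 ≈ 0.690.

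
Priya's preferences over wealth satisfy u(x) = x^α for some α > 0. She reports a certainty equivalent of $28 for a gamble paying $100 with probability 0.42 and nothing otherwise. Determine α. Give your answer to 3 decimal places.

EU(lottery) = 0.42·100^α + 0.58·0 = 0.42·100^α.
Equating: 28^α = 0.42·100^α, i.e. 0.2800^α = 0.42.
Take logs: α = ln 0.42 / ln(28/100) ≈ 0.68148.

α ≈ 0.681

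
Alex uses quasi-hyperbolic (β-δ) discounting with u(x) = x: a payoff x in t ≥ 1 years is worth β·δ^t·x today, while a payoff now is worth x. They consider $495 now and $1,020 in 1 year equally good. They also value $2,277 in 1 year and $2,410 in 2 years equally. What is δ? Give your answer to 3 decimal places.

δ ≈ 0.945

Both payoffs in the second observation are in the future, so β drops out: δ^1·2277 = δ^2·2410 ⇒ δ = 2277/2410 = 0.94481.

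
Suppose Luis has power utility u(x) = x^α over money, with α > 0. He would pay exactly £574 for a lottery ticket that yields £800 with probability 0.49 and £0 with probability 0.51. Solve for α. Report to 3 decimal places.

α ≈ 2.149

EU(lottery) = 0.49·800^α + 0.51·0 = 0.49·800^α.
Equating: 574^α = 0.49·800^α, i.e. 0.7175^α = 0.49.
Take logs: α = ln 0.49 / ln(574/800) ≈ 2.14876.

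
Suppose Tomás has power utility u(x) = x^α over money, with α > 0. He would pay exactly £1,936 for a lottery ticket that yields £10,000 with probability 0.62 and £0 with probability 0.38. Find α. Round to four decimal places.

The lottery's expected utility is 0.62·u(10000) + 0.38·u(0) = 0.62·10000^α (since u(0) = 0 for α > 0).
Setting u(1936) equal to that: 1936^α = 0.62·10000^α ⇒ (1936/10000)^α = 0.62.
Taking logs: α·ln(1936/10000) = ln(0.62), so α = -0.4780358 / -1.6419611 ≈ 0.2911.

α ≈ 0.2911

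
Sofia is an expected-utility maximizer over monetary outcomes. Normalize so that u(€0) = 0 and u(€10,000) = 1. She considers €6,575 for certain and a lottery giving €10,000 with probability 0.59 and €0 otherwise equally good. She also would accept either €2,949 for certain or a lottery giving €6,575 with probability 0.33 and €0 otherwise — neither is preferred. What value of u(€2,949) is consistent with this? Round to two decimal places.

0.19

First, u(€6,575) = 0.59·u(€10,000) + 0.41·u(€0) = 0.59.
Chaining: u(€2,949) = 0.33·0.59 + 0.67·0.00 = 0.1947.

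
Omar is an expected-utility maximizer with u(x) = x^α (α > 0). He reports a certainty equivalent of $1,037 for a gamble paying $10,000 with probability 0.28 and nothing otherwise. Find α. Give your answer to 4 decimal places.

α ≈ 0.5617

EU(lottery) = 0.28·10000^α + 0.72·0 = 0.28·10000^α.
Equating: 1037^α = 0.28·10000^α, i.e. 0.1037^α = 0.28.
α = ln(0.28) / ln(1037/10000) = -1.2729657/-2.2662532 ≈ 0.5617.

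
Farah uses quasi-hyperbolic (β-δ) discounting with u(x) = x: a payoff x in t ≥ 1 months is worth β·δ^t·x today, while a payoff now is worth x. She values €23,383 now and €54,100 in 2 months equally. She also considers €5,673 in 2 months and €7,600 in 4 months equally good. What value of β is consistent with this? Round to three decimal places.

β ≈ 0.579

From the later pair, β·δ^2·5673 = β·δ^4·7600; dividing through, δ^2 = 5673/7600 = 0.74645, so δ = 0.86397.
The first indifference: 23383 = β·δ^2·54100, so β = 23383/(δ^2·54100) = 23383/(0.74645·54100) ≈ 0.579.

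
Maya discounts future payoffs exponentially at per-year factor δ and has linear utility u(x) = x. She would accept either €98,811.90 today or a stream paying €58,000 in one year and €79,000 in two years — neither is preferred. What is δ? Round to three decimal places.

Present value of the stream is 58000·δ + 79000·δ². Indifference gives 58000δ + 79000δ² = 98811.90.
So 79000δ² + 58000δ − 98811.90 = 0.
By the quadratic formula (taking the positive root), δ = (−58000 + √34588560400.00) / 158000 ≈ 0.810.

δ ≈ 0.810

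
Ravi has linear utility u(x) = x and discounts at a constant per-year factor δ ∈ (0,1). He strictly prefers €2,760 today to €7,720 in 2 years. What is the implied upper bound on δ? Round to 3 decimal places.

Comparing present values: 2760 > δ^2·7720.
Dividing by 7720: δ^2 < 0.35751. Both sides are positive, so the square root keeps the direction.
δ < 0.35751^(1/2) = 0.598.

δ < 0.598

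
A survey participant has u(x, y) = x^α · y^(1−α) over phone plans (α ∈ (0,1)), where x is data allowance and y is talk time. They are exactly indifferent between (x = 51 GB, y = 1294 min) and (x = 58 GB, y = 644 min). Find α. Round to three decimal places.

Set the two utilities equal: 51^α·1294^(1−α) = 58^α·644^(1−α).
(51/58)^α = (644/1294)^(1−α); take logs: α·ln(51/58) = (1−α)·ln(644/1294), i.e. α·-0.128617 = (1−α)·-0.697795.
Thus α·(-0.826412) = -0.697795, so α = -0.697795/-0.826412 ≈ 0.844.

α ≈ 0.844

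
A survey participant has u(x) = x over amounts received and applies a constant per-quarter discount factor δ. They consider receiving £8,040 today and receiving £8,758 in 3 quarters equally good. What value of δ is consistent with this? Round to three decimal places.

Equating discounted utilities: u(8040) = δ^3·u(8758) ⇒ δ^3 = u(8040)/u(8758).
With u(x) = x: δ^3 = 8040/8758 = 0.91802.
Taking the cube root: δ = 0.91802^(1/3) ≈ 0.972.

δ ≈ 0.972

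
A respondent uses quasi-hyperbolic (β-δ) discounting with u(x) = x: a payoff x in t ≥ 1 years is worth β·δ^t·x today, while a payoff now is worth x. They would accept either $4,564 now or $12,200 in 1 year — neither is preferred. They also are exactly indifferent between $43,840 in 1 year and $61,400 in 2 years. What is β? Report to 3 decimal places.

Both payoffs in the second observation are in the future, so β drops out: δ^1·43840 = δ^2·61400 ⇒ δ = 43840/61400 = 0.71401.
Substituting δ into 4564 = β·δ·12200: β = 4564/(8710.879) ≈ 0.524.

β ≈ 0.524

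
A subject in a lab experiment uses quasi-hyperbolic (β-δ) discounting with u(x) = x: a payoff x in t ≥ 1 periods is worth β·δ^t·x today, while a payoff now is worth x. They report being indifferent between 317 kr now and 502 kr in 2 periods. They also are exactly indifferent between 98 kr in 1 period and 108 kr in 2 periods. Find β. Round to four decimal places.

The second indifference involves only future payoffs, so β cancels: β·δ^1·98 = β·δ^2·108, giving δ = 98/108 = 0.90741.
The first indifference: 317 = β·δ^2·502, so β = 317/(δ^2·502) = 317/(0.82339·502) ≈ 0.7669.

β ≈ 0.7669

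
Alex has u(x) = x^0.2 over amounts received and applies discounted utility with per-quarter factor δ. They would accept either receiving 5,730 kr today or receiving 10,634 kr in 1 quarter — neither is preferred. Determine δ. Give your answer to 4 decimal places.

δ ≈ 0.8837

Indifference means u(5730) = δ · u(10634), so δ = u(5730)/u(10634).
With u(x) = x^0.2: δ = 5730^0.2/10634^0.2 = (5730/10634)^0.2 = 0.88367.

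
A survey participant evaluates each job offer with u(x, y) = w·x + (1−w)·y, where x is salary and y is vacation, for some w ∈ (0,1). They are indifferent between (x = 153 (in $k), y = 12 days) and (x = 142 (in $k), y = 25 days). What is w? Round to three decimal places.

Equating utilities: w·153 + (1−w)·12 = w·142 + (1−w)·25.
w·(153−142) = (1−w)·(25−12), i.e. w·11 = (1−w)·13.
Hence w = 13/(11+13) = 13/24 = 0.542.

w = 0.542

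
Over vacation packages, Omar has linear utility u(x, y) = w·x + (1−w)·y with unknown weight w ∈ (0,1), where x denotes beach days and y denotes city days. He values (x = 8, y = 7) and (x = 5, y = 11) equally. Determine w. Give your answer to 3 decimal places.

Indifference: w·8 + (1−w)·7 = w·5 + (1−w)·11.
w·(8−5) = (1−w)·(11−7), i.e. w·3 = (1−w)·4.
So w/(1−w) = 4/3 = 1.3333, giving w = 4/(3+4) = 0.571.

w = 0.571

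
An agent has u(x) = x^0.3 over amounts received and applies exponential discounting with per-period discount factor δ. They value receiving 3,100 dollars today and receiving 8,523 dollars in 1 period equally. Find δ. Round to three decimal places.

δ ≈ 0.738

The payoff in 1 period is discounted by δ, so u(3100) = δ·u(8523) and δ = u(3100)/u(8523).
Since u(x) = x^0.3, δ = (3100/8523)^0.3 = 0.36372^0.3 = 0.73830.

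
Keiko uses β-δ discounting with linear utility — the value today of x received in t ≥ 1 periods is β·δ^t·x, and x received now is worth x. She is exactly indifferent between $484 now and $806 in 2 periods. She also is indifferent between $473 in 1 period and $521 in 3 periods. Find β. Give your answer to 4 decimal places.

From the later pair, β·δ^1·473 = β·δ^3·521; dividing through, δ^2 = 473/521 = 0.90787, so δ = 0.95282.
The first indifference: 484 = β·δ^2·806, so β = 484/(δ^2·806) = 484/(0.90787·806) ≈ 0.6614.

β ≈ 0.6614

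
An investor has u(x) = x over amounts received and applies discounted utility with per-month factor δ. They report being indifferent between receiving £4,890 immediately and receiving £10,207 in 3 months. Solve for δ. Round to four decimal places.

Indifference means u(4890) = δ^3 · u(10207), so δ^3 = u(4890)/u(10207).
With u(x) = x: δ^3 = 4890/10207 = 0.47908.
So δ = 0.47908^(1/3) ≈ 0.7825.

δ ≈ 0.7825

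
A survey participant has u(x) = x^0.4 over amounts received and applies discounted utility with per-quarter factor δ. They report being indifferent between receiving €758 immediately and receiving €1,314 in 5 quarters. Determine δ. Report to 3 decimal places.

δ ≈ 0.957

Equating discounted utilities: u(758) = δ^5·u(1314) ⇒ δ^5 = u(758)/u(1314).
With u(x) = x^0.4: δ^5 = 758^0.4/1314^0.4 = (758/1314)^0.4 = 0.80247.
Hence δ = (0.80247)^(1/5) = 0.95694.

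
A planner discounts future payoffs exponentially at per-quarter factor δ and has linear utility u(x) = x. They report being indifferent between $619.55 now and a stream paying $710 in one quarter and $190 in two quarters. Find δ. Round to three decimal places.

Equating present values: 619.55 = 710δ + 190δ².
So 190δ² + 710δ − 619.55 = 0.
δ = (−710 + √(710² + 4·190·619.55)) / (2·190) = (−710 + √974958.00) / 380 ≈ 0.730.

δ ≈ 0.730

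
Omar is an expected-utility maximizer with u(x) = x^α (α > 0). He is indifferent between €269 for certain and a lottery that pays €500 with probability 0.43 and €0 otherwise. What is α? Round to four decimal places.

α ≈ 1.3615

EU(lottery) = 0.43·500^α + 0.57·0 = 0.43·500^α.
Indifference: 269^α = 0.43·500^α, so (269/500)^α = 0.43.
Take logs: α = ln 0.43 / ln(269/500) ≈ 1.361469.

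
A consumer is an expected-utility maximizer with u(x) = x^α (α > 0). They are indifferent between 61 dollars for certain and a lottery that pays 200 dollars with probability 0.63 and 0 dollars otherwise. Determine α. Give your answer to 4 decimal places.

Since u(0) = 0, the lottery's EU is 0.63·200^α.
Indifference: 61^α = 0.63·200^α, so (61/200)^α = 0.63.
Take logs: α = ln 0.63 / ln(61/200) ≈ 0.389101.

α ≈ 0.3891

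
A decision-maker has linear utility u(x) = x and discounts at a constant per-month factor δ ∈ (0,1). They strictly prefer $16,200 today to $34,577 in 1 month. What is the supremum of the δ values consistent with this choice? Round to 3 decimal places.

δ < 0.469

The preference means 16200 > δ·34577.
Dividing through by 34577 gives δ < 0.46852.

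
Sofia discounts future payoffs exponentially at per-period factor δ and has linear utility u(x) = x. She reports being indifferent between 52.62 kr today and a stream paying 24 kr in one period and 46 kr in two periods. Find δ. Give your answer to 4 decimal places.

Equating present values: 52.62 = 24δ + 46δ².
That is, 46δ² + 24δ − 52.62 = 0, a quadratic in δ.
The positive root is δ = [−24 + √(24² + 4·46·52.62)] / (2·46) = (−24 + 101.282)/92 ≈ 0.8400.

δ ≈ 0.8400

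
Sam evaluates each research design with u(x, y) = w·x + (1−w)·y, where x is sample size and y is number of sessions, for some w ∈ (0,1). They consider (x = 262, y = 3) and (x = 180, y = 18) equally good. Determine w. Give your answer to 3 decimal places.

w = 0.155

Indifference: w·262 + (1−w)·3 = w·180 + (1−w)·18.
Rearranging, 82·w − 15·(1−w) = 0.
The marginal rate of substitution is 15/82, so w = 15/(82+15) = 0.155.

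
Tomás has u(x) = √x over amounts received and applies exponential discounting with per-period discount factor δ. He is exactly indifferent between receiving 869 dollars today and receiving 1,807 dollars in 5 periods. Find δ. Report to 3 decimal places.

δ ≈ 0.929

The payoff in 5 periods is discounted by δ^5, so u(869) = δ^5·u(1807) and δ^5 = u(869)/u(1807).
Since u(x) = √x, δ^5 = √(869/1807) = 0.69348.
Taking the 5th root: δ = 0.69348^(1/5) ≈ 0.929.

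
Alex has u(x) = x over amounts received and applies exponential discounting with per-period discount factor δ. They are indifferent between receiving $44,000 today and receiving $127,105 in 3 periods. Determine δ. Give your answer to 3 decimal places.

δ ≈ 0.702

The payoff in 3 periods is discounted by δ^3, so u(44000) = δ^3·u(127105) and δ^3 = u(44000)/u(127105).
With u(x) = x: δ^3 = 44000/127105 = 0.34617.
Hence δ = (0.34617)^(1/3) = 0.70215.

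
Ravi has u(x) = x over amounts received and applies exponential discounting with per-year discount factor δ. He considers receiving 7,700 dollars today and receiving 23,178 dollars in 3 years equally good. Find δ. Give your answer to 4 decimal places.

Indifference means u(7700) = δ^3 · u(23178), so δ^3 = u(7700)/u(23178).
With u(x) = x: δ^3 = 7700/23178 = 0.33221.
Hence δ = (0.33221)^(1/3) = 0.692583.

δ ≈ 0.6926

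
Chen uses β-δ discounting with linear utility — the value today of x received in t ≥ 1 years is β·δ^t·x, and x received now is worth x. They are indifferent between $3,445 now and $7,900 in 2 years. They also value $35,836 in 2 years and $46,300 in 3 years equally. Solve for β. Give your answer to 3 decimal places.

From the later pair, β·δ^2·35836 = β·δ^3·46300; dividing through, δ = 35836/46300 = 0.77400.
The first indifference: 3445 = β·δ^2·7900, so β = 3445/(δ^2·7900) = 3445/(0.59907·7900) ≈ 0.728.

β ≈ 0.728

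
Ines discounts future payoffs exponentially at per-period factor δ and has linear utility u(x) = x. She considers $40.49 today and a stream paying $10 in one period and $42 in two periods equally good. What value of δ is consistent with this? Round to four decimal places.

Equating present values: 40.49 = 10δ + 42δ².
Rearranged: 42δ² + 10δ − 40.49 = 0.
By the quadratic formula (taking the positive root), δ = (−10 + √6902.32) / 84 ≈ 0.8700.

δ ≈ 0.8700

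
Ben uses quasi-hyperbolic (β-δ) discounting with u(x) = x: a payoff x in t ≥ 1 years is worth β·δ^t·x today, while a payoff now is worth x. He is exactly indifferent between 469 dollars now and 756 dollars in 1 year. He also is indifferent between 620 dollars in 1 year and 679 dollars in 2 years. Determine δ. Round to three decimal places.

The second indifference involves only future payoffs, so β cancels: β·δ^1·620 = β·δ^2·679, giving δ = 620/679 = 0.91311.

δ ≈ 0.913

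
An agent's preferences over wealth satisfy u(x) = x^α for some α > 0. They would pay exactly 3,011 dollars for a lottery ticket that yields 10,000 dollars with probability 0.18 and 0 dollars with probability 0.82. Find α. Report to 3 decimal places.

α ≈ 1.429

The lottery's expected utility is 0.18·u(10000) + 0.82·u(0) = 0.18·10000^α (since u(0) = 0 for α > 0).
Setting u(3011) equal to that: 3011^α = 0.18·10000^α ⇒ (3011/10000)^α = 0.18.
Taking logs: α·ln(3011/10000) = ln(0.18), so α = -1.714798 / -1.200313 ≈ 1.429.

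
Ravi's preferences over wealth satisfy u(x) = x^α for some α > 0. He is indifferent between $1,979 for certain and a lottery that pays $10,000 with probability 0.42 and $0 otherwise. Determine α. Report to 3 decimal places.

Since u(0) = 0, the lottery's EU is 0.42·10000^α.
Equating: 1979^α = 0.42·10000^α, i.e. 0.1979^α = 0.42.
α = ln(0.42) / ln(1979/10000) = -0.867501/-1.619993 ≈ 0.535.

α ≈ 0.535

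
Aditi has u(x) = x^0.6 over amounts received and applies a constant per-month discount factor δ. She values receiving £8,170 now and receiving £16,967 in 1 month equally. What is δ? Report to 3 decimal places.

δ ≈ 0.645

Indifference means u(8170) = δ · u(16967), so δ = u(8170)/u(16967).
With u(x) = x^0.6: δ = 8170^0.6/16967^0.6 = (8170/16967)^0.6 = 0.64502.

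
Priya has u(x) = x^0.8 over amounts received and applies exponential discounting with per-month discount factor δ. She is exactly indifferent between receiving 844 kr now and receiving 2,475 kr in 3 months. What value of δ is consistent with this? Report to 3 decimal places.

δ ≈ 0.751

The payoff in 3 months is discounted by δ^3, so u(844) = δ^3·u(2475) and δ^3 = u(844)/u(2475).
Since u(x) = x^0.8, δ^3 = (844/2475)^0.8 = 0.34101^0.8 = 0.42288.
So δ = 0.42288^(1/3) ≈ 0.751.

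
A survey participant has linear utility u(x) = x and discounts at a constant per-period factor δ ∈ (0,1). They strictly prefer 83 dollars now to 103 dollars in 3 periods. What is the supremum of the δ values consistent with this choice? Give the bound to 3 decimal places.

δ < 0.931

The preference means 83 > δ^3·103.
Hence δ^3 < 83/103 = 0.80583, and x ↦ x^(1/3) is increasing on (0,∞).
δ < 0.80583^(1/3) = 0.931.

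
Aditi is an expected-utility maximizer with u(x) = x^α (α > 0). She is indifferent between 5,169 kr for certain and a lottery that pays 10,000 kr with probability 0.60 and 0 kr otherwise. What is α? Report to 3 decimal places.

α ≈ 0.774

The lottery's expected utility is 0.60·u(10000) + 0.40·u(0) = 0.60·10000^α (since u(0) = 0 for α > 0).
Indifference: 5169^α = 0.60·10000^α, so (5169/10000)^α = 0.60.
α = ln(0.60) / ln(5169/10000) = -0.510826/-0.659906 ≈ 0.774.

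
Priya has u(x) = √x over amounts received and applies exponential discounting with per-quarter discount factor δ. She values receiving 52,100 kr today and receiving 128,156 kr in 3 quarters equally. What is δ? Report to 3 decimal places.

δ ≈ 0.861

Indifference means u(52100) = δ^3 · u(128156), so δ^3 = u(52100)/u(128156).
Since u(x) = √x, δ^3 = √(52100/128156) = 0.63760.
Hence δ = (0.63760)^(1/3) = 0.86070.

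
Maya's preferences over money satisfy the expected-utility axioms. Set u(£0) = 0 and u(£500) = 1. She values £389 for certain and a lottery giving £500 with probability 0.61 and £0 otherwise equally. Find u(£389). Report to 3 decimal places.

By the standard-gamble method, u(£389) is just the indifference probability on the best outcome: 0.61.

0.610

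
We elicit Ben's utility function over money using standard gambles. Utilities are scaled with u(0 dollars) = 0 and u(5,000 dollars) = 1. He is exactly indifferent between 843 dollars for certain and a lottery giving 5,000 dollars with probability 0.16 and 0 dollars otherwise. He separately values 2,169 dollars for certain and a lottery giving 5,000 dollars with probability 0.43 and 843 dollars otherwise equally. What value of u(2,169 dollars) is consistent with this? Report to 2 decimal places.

First, u(843 dollars) = 0.16·u(5,000 dollars) + 0.84·u(0 dollars) = 0.16.
The second indifference gives u(2,169 dollars) = 0.43·u(5,000 dollars) + 0.57·u(843 dollars) = 0.43·1.00 + 0.57·0.16 = 0.5212.

0.52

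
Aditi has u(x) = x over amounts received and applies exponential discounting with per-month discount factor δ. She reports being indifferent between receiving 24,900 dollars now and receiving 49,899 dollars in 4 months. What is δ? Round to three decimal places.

Indifference means u(24900) = δ^4 · u(49899), so δ^4 = u(24900)/u(49899).
With u(x) = x: δ^4 = 24900/49899 = 0.49901.
So δ = 0.49901^(1/4) ≈ 0.840.

δ ≈ 0.840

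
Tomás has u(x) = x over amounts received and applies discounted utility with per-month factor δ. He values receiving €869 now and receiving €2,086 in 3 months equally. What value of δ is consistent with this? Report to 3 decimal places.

δ ≈ 0.747

Equating discounted utilities: u(869) = δ^3·u(2086) ⇒ δ^3 = u(869)/u(2086).
With u(x) = x: δ^3 = 869/2086 = 0.41659.
Taking the cube root: δ = 0.41659^(1/3) ≈ 0.747.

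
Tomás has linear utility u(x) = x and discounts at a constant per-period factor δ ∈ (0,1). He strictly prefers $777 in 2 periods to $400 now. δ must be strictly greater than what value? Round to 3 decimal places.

δ > 0.717

Comparing present values: 400 < δ^2·777.
Hence δ^2 > 400/777 = 0.51480, and x ↦ x^(1/2) is increasing on (0,∞).
δ > (400/777)^(1/2) ≈ 0.717.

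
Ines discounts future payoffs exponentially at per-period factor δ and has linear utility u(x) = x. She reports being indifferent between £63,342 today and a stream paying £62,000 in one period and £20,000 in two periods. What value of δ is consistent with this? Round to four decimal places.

Present value of the stream is 62000·δ + 20000·δ². Indifference gives 62000δ + 20000δ² = 63342.
So 20000δ² + 62000δ − 63342 = 0.
δ = (−62000 + √(62000² + 4·20000·63342)) / (2·20000) = (−62000 + √8911360000.00) / 40000 ≈ 0.8100.

δ ≈ 0.8100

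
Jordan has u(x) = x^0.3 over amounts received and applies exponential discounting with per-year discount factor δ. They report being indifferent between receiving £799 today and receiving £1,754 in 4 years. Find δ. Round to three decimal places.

Indifference means u(799) = δ^4 · u(1754), so δ^4 = u(799)/u(1754).
Since u(x) = x^0.3, δ^4 = (799/1754)^0.3 = 0.45553^0.3 = 0.78987.
Hence δ = (0.78987)^(1/4) = 0.94273.

δ ≈ 0.943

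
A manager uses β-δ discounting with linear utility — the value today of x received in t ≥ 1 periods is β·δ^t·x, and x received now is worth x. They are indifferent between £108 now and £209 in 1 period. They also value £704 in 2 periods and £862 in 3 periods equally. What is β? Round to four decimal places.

From the later pair, β·δ^2·704 = β·δ^3·862; dividing through, δ = 704/862 = 0.81671.
The first indifference: 108 = β·δ·209, so β = 108/(δ·209) = 108/(0.81671·209) ≈ 0.6327.

β ≈ 0.6327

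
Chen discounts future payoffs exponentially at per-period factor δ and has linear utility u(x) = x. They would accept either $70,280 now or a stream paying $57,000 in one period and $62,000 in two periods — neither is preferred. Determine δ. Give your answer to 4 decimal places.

δ ≈ 0.7000

Equating present values: 70280 = 57000δ + 62000δ².
So 62000δ² + 57000δ − 70280 = 0.
By the quadratic formula (taking the positive root), δ = (−57000 + √20678440000.00) / 124000 ≈ 0.7000.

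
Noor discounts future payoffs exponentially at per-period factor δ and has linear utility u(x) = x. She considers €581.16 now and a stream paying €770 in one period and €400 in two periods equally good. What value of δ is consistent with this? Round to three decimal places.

δ ≈ 0.580

Present value of the stream is 770·δ + 400·δ². Indifference gives 770δ + 400δ² = 581.16.
Rearranged: 400δ² + 770δ − 581.16 = 0.
By the quadratic formula (taking the positive root), δ = (−770 + √1522756.00) / 800 ≈ 0.580.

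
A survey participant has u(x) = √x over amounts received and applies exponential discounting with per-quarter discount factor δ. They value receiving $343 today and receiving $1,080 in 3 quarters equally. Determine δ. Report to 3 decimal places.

δ ≈ 0.826

The payoff in 3 quarters is discounted by δ^3, so u(343) = δ^3·u(1080) and δ^3 = u(343)/u(1080).
Since u(x) = √x, δ^3 = √(343/1080) = 0.56355.
So δ = 0.56355^(1/3) ≈ 0.826.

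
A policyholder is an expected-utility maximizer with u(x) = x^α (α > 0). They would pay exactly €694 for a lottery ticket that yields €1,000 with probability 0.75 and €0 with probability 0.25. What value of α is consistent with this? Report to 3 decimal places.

α ≈ 0.788

EU(lottery) = 0.75·1000^α + 0.25·0 = 0.75·1000^α.
Equating: 694^α = 0.75·1000^α, i.e. 0.6940^α = 0.75.
α = ln(0.75) / ln(694/1000) = -0.287682/-0.365283 ≈ 0.788.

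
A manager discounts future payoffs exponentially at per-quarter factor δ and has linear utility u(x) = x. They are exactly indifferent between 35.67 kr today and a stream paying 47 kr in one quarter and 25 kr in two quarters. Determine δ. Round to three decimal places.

The stream is worth 47δ + 25δ² today, so 47δ + 25δ² = 35.67.
So 25δ² + 47δ − 35.67 = 0.
δ = (−47 + √(47² + 4·25·35.67)) / (2·25) = (−47 + √5776.00) / 50 ≈ 0.580.

δ ≈ 0.580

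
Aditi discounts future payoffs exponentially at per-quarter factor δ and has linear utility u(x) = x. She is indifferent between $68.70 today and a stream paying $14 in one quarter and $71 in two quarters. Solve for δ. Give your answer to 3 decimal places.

δ ≈ 0.890

Present value of the stream is 14·δ + 71·δ². Indifference gives 14δ + 71δ² = 68.70.
That is, 71δ² + 14δ − 68.70 = 0, a quadratic in δ.
By the quadratic formula (taking the positive root), δ = (−14 + √19706.80) / 142 ≈ 0.890.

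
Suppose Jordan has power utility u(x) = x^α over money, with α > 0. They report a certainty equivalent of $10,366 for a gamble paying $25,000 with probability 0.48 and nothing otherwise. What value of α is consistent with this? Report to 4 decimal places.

α ≈ 0.8337

The lottery's expected utility is 0.48·u(25000) + 0.52·u(0) = 0.48·25000^α (since u(0) = 0 for α > 0).
Equating: 10366^α = 0.48·25000^α, i.e. 0.4146^α = 0.48.
Taking logs: α·ln(10366/25000) = ln(0.48), so α = -0.7339692 / -0.8803446 ≈ 0.8337.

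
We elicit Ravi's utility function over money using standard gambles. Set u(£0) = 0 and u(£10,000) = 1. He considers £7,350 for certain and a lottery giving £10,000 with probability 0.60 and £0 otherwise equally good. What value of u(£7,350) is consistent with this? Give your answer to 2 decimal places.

0.60

u(£7,350) equals the lottery's expected utility: 0.60·1 + 0.40·0 = 0.60.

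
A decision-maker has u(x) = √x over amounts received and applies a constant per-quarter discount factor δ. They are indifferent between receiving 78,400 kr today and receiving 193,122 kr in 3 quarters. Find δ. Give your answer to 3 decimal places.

δ ≈ 0.860

Equating discounted utilities: u(78400) = δ^3·u(193122) ⇒ δ^3 = u(78400)/u(193122).
With u(x) = √x: δ^3 = √78400/√193122 = √(78400/193122) = 0.63715.
Taking the cube root: δ = 0.63715^(1/3) ≈ 0.860.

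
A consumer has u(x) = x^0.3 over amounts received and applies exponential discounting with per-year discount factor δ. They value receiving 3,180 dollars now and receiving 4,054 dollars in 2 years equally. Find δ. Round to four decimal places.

Equating discounted utilities: u(3180) = δ^2·u(4054) ⇒ δ^2 = u(3180)/u(4054).
Since u(x) = x^0.3, δ^2 = (3180/4054)^0.3 = 0.78441^0.3 = 0.92974.
Hence δ = (0.92974)^(1/2) = 0.964232.

δ ≈ 0.9642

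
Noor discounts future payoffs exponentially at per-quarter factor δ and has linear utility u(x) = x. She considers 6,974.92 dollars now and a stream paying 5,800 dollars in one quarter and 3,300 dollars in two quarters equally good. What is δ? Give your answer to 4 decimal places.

Present value of the stream is 5800·δ + 3300·δ². Indifference gives 5800δ + 3300δ² = 6974.92.
So 3300δ² + 5800δ − 6974.92 = 0.
By the quadratic formula (taking the positive root), δ = (−5800 + √125708944.00) / 6600 ≈ 0.8200.

δ ≈ 0.8200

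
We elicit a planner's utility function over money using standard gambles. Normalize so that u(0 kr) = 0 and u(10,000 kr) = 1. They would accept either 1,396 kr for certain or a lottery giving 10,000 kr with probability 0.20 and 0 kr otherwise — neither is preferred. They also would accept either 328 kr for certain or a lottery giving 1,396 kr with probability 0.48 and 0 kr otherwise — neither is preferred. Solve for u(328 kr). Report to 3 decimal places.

The first gamble pins u(1,396 kr): it must equal 0.20·1 + 0.80·0 = 0.20.
Then u(328 kr) = 0.48·u(1,396 kr) + 0.52·u(0 kr) = 0.48·0.20 + 0.52·0.00 = 0.0960.

0.096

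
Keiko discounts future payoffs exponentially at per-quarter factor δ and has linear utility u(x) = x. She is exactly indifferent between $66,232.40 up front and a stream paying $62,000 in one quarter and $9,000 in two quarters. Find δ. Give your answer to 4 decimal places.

The stream is worth 62000δ + 9000δ² today, so 62000δ + 9000δ² = 66232.40.
So 9000δ² + 62000δ − 66232.40 = 0.
δ = (−62000 + √(62000² + 4·9000·66232.40)) / (2·9000) = (−62000 + √6228366400.00) / 18000 ≈ 0.9400.

δ ≈ 0.9400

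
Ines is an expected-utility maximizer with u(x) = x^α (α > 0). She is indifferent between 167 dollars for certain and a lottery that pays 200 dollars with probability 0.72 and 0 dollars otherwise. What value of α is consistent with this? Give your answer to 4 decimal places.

α ≈ 1.8217

EU(lottery) = 0.72·200^α + 0.28·0 = 0.72·200^α.
Setting u(167) equal to that: 167^α = 0.72·200^α ⇒ (167/200)^α = 0.72.
Take logs: α = ln 0.72 / ln(167/200) ≈ 1.821748.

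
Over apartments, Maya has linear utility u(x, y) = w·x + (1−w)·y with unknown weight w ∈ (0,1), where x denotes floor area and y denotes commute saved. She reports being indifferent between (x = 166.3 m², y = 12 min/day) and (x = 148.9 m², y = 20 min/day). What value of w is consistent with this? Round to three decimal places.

w = 0.315

u(166.3,12) = u(148.9,20) means w·166.3 + (1−w)·12 = w·148.9 + (1−w)·20.
w·(166.3−148.9) = (1−w)·(20−12), i.e. w·17.4 = (1−w)·8.
So w/(1−w) = 8/17.4 = 0.4598, giving w = 8/(17.4+8) = 0.315.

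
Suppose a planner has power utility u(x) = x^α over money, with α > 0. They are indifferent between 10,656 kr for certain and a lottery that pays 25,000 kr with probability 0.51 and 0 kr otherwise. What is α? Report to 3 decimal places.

α ≈ 0.790

Since u(0) = 0, the lottery's EU is 0.51·25000^α.
Equating: 10656^α = 0.51·25000^α, i.e. 0.4262^α = 0.51.
α = ln(0.51) / ln(10656/25000) = -0.673345/-0.852753 ≈ 0.790.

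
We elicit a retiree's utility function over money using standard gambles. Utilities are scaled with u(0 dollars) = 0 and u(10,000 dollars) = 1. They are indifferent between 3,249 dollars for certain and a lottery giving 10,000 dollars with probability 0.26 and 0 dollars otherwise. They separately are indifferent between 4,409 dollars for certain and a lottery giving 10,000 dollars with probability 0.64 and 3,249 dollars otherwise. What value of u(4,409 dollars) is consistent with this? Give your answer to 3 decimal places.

From the first indifference, u(3,249 dollars) = 0.26·u(10,000 dollars) + 0.74·u(0 dollars) = 0.26·1 + 0.74·0 = 0.26.
Chaining: u(4,409 dollars) = 0.64·1.00 + 0.36·0.26 = 0.7336.

0.734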